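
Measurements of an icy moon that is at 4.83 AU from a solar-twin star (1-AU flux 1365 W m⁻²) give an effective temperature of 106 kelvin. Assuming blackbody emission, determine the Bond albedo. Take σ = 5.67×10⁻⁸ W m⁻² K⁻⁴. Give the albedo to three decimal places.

Flux at the orbit: S = 1365/(4.83)² = 58.51 W m⁻².
Rearranging the radiative balance, α = 1 − 4σT⁴/S.
4σT⁴ = 4·5.67×10⁻⁸·(106)⁴ = 28.63 W m⁻².
Hence α = 1 − 28.63/58.51 = 0.5106.

0.511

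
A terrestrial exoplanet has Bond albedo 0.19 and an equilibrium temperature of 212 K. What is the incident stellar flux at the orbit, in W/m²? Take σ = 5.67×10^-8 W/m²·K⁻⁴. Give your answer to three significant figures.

566 W/m²

From S(1−α)/4 = σT⁴: S = 4σT⁴/(1−α).
The emitted flux is σT⁴ = 114.5 W/m².
S = 4·114.5/0.81 = 565.6 W/m².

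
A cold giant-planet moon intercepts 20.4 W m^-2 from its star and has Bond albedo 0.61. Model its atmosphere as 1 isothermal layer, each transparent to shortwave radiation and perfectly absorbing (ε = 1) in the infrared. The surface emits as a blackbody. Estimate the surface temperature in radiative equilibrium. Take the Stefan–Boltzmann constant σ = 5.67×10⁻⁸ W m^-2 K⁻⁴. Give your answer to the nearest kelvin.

92 K

The effective emission temperature is T_e = [S(1−α)/(4σ)]^¼ = 76.96 K.
With N = 1 opaque layers, T_s = (N+1)^(1/4)·T_e = 2^(1/4)·76.96 = 91.52 K.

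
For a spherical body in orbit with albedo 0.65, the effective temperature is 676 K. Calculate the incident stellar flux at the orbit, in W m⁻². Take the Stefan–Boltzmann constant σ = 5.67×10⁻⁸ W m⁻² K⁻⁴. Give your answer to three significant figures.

1.35×10^5 W m⁻²

Invert the energy balance for S: S = 4σT⁴/(1−α).
σT⁴ = 5.67×10⁻⁸·(676)⁴ = 11840 W m⁻².
S = 4·11840/0.35 = 1.353×10^5 W m⁻².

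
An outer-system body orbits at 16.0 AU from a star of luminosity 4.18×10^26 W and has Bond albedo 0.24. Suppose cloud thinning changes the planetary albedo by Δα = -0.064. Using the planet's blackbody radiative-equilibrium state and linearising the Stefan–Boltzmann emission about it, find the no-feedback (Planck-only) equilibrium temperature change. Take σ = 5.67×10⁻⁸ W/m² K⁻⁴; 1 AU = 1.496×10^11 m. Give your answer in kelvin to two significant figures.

1.4 kelvin

d = 16.0 × 1.496×10^11 m = 2.394×10^12 m.
Flux at the orbit: S = L/(4πd²) = 4.18×10^26/(4π·(2.39×10^12)²) = 5.806 W/m².
The baseline emission temperature is T_e = 66.41 K.
TOA radiative forcing: ΔF = −S·Δα/4 = −5.806·(-0.064)/4 = 0.09289 W/m².
The Planck feedback parameter is 4σT_e³ = 0.06644 W/m²/K.
So ΔT₀ = 0.09289/0.06644 = 1.40 K.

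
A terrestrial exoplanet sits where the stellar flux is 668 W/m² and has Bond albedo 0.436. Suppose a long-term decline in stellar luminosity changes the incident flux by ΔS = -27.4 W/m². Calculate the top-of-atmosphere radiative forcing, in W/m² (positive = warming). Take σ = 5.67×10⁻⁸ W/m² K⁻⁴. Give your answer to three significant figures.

-3.86 W/m²

ΔF = Δ[S(1−α)]/4 = (1−0.436)·-27.4/4 = -3.863 W/m².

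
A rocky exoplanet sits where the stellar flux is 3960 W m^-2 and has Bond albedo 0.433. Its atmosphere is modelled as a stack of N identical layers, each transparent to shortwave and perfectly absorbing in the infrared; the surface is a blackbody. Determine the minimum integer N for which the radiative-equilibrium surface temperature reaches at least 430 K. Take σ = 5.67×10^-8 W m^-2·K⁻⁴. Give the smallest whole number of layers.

OLR = S(1−α)/4 = 561.3 W m^-2; the top layer radiates at T_e = 315.4 K.
T_s = (N+1)^(1/4)·T_e ≥ 430 K requires N+1 ≥ (T_s/T_e)⁴ = (430/315.4)⁴ = 3.453.
Rounding up, N = 3.

3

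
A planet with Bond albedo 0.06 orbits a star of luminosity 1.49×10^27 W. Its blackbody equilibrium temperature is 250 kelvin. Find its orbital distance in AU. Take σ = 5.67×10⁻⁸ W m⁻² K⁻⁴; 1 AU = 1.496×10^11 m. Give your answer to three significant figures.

Required flux: S = 4σT⁴/(1−α) = 942.5 W m⁻².
Then d = [L/(4πS)]^(1/2) = 3.547×10^11 m, i.e. 2.371 AU.

2.37 AU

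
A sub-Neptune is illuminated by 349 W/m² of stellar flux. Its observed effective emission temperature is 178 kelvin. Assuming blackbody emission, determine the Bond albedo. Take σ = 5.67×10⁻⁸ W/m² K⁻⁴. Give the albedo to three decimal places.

Energy balance: S(1−α)/4 = σT⁴, so 1−α = 4σT⁴/S.
σT⁴ = 56.92 W/m², so 4σT⁴ = 227.7 W/m².
1−α = 227.7/349.0 = 0.6524, so α = 0.3476.

0.348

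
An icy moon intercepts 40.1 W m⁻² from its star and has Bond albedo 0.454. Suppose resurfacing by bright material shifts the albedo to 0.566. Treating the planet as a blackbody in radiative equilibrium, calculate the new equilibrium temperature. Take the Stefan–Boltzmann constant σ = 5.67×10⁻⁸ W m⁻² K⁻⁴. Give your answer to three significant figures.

T₂ = [S(1−α₂)/(4σ)]^(1/4) = [40.10·0.434/(4σ)]^(1/4) = 93.59 K.

93.6 K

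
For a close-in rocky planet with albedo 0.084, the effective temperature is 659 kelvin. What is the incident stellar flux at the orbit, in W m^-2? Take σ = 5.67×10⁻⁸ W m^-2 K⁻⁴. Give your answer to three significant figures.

From S(1−α)/4 = σT⁴: S = 4σT⁴/(1−α).
σT⁴ = 5.67×10⁻⁸·(659)⁴ = 10690 W m^-2.
So S = 4×10690/(1−0.084) = 46700 W m^-2.

46700 W m^-2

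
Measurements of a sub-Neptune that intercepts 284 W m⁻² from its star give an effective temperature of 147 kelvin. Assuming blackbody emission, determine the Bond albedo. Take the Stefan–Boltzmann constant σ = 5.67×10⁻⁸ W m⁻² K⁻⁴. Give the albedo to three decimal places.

From σT⁴ = S(1−α)/4 we invert for α: 1−α = 4σT⁴/S.
4σT⁴ = 4·5.67×10⁻⁸·(147)⁴ = 105.9 W m⁻².
Hence α = 1 − 105.9/284.0 = 0.6271.

0.627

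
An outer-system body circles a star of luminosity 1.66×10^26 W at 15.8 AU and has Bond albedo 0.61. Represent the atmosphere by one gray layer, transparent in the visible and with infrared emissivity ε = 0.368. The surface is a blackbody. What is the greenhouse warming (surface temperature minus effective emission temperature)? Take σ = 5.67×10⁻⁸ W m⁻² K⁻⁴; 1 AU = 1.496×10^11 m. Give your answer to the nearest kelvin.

Orbital distance: d = 15.8 AU = 2.364×10^12 m.
Flux at the orbit: S = L/(4πd²) = 1.66×10^26/(4π·(2.36×10^12)²) = 2.364 W m⁻².
Effective emission temperature (TOA balance): σT_e⁴ = S(1−α)/4 = 0.2305 W m⁻² → T_e = 44.90 K.
For a single slab of emissivity ε, T_s⁴ = 2T_e⁴/(2−ε); thus T_s = 44.90·(1.225)^(1/4) = 47.25 K.
T_s − T_e = 47.25 − 44.90 = 2.342 K.

2 kelvin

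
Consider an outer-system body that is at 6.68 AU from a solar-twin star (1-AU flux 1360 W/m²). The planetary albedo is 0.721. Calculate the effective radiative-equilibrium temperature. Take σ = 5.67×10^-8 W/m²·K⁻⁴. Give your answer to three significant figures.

78.3 kelvin

Flux at the orbit: S = 1360/(6.68)² = 30.48 W/m².
The planet absorbs (1−α)S over its disc πR² and re-emits over 4πR², so the mean absorbed flux is (1−0.721)·30.48/4 = 2.126 W/m².
In equilibrium σT⁴ equals this, so T = 78.25 K.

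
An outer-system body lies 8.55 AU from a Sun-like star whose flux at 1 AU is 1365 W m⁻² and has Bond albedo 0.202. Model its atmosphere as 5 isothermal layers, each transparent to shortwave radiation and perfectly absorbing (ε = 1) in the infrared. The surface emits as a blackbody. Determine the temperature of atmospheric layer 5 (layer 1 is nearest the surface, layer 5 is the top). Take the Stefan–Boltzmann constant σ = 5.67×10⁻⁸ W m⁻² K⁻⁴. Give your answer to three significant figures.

By the inverse-square law, S = 1365/8.55² = 18.67 W m⁻².
The effective emission temperature is T_e = [S(1−α)/(4σ)]^¼ = 90.03 K.
Each opaque layer satisfies 2T_j⁴ = T_{j−1}⁴ + T_{j+1}⁴, giving T_k⁴ = (N+1−k)T_e⁴.
With k = 5: T_5 = (5+1−5)^¼·90.03 K = 90.03 K.

90.0 K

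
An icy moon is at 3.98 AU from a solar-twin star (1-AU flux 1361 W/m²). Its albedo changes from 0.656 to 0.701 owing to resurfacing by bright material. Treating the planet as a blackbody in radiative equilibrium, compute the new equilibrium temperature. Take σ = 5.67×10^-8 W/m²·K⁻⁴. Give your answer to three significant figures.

103 K

By the inverse-square law, S = 1361/3.98² = 85.92 W/m².
New equilibrium: T₂ = [(1−0.701)·85.92/(4σ)]^(1/4) = 103.2 K.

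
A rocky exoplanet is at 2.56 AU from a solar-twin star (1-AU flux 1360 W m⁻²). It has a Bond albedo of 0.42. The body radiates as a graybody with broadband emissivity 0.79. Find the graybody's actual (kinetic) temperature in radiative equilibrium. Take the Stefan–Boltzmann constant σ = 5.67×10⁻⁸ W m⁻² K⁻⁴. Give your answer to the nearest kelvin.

Flux at the orbit: S = 1360/(2.56)² = 207.5 W m⁻².
The planet absorbs (1−α)S over its disc πR² and re-emits over 4πR², so the mean absorbed flux is (1−0.42)·207.5/4 = 30.09 W m⁻².
Radiative balance εσT⁴ = 30.09 gives T = [30.09/(0.79·σ)]^(1/4) = 161.0 K.

161 kelvin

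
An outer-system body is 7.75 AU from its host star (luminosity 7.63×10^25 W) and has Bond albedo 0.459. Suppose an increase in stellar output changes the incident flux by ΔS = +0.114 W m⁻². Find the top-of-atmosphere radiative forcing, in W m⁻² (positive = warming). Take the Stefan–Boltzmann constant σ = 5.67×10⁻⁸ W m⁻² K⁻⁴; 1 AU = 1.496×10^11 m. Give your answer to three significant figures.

0.0154 W m⁻²

Orbital distance: d = 7.75 AU = 1.159×10^12 m.
Flux at the orbit: S = L/(4πd²) = 7.63×10^25/(4π·(1.16×10^12)²) = 4.517 W m⁻².
Only a fraction (1−α) is absorbed and it's spread over 4πR², so ΔF = (1−α)ΔS/4 = 0.01542 W m⁻².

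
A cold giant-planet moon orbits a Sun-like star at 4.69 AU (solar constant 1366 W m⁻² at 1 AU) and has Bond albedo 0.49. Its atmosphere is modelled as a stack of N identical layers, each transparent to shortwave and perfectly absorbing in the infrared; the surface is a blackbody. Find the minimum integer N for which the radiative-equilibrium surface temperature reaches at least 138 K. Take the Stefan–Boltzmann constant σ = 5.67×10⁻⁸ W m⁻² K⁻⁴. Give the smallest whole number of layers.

Flux at the orbit: S = 1366/(4.69)² = 62.10 W m⁻².
OLR = S(1−α)/4 = 7.918 W m⁻²; the top layer radiates at T_e = 108.7 K.
Since T_s⁴ = (N+1)T_e⁴, we need N ≥ (T_s/T_e)⁴ − 1 = 1.597.
The minimum whole number is N = 2.

2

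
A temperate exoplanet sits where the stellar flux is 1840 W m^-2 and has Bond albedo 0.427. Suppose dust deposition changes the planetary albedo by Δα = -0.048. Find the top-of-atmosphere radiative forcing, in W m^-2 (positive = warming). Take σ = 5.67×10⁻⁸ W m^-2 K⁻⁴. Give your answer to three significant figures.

22.1 W m^-2

ΔF = −(S/4)Δα = −(1840/4)×(-0.048) = 22.08 W m^-2.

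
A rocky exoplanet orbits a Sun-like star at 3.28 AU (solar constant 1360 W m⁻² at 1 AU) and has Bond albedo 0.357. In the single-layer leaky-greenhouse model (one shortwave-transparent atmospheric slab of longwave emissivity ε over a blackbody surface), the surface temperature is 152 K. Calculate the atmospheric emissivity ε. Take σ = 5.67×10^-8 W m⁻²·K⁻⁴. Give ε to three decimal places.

0.657

Flux at the orbit: S = 1360/(3.28)² = 126.4 W m⁻².
Effective temperature: T_e = [S(1−α)/(4σ)]^(1/4) = 137.6 K.
Inverting T_s⁴ = 2T_e⁴/(2−ε): (T_e/T_s)⁴ = 0.6714, so ε = 2(1 − 0.6714) = 0.6572.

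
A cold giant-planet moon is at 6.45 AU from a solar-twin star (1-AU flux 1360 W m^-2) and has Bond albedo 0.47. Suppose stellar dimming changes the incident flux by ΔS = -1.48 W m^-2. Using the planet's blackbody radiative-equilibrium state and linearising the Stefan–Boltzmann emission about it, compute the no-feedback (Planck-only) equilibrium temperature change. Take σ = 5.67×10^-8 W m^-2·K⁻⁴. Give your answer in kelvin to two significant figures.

-1.1 K

Flux at the orbit: S = 1360/(6.45)² = 32.69 W m^-2.
Reference equilibrium: T_e = [S(1−α)/(4σ)]^(1/4) = 93.49 K.
TOA radiative forcing: ΔF = (1−α)ΔS/4 = 0.53·(-1.48)/4 = -0.1961 W m^-2.
Planck response: λ_P = 4σT_e³ = 4·5.67×10⁻⁸·(93.49)³ = 0.1853 W m^-2/K.
So ΔT₀ = -0.1961/0.1853 = -1.06 K.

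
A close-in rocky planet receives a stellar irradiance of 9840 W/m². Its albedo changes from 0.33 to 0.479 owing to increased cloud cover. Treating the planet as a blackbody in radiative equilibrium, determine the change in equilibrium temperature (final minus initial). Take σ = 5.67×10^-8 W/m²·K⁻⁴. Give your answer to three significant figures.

Before: T₁ = [9840·0.67/(4σ)]^(1/4) = 412.9 K.
After:  T₂ = [9840·0.521/(4σ)]^(1/4) = 387.7 K.
ΔT = T₂ − T₁ = -25.17 K.

-25.2 K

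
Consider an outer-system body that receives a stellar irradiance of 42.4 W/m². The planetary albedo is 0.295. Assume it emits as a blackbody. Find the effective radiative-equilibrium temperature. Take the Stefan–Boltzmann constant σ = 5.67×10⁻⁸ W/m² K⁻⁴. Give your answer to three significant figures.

107 K

The planet absorbs (1−α)S over its disc πR² and re-emits over 4πR², so the mean absorbed flux is (1−0.295)·42.40/4 = 7.473 W/m².
Set σT⁴ = 7.473 → T = (7.473/σ)^(1/4) = 107.1 K.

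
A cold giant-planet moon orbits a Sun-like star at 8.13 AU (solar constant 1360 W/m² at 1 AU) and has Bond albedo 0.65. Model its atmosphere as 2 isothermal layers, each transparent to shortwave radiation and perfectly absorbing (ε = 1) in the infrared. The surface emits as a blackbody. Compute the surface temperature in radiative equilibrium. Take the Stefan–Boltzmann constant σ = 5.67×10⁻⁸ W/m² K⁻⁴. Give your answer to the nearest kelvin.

Irradiance scales as 1/d², so S = 1360 W/m² × (1/8.13)² = 20.58 W/m².
Top-of-atmosphere balance: σT_e⁴ = S(1−α)/4 = 1.800 W/m² → T_e = 75.07 K.
With N = 2 opaque layers, T_s = (N+1)^(1/4)·T_e = 3^(1/4)·75.07 = 98.79 K.

99 K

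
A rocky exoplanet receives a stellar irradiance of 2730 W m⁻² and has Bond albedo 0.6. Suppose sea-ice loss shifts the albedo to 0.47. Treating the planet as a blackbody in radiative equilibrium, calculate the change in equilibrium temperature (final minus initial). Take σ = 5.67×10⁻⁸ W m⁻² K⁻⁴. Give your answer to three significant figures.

19.2 K

Before: T₁ = [2730·0.4/(4σ)]^(1/4) = 263.4 K.
Final:   T₂ = [S(1−0.47)/(4σ)]^(1/4) = 282.6 K.
ΔT = T₂ − T₁ = 19.20 K.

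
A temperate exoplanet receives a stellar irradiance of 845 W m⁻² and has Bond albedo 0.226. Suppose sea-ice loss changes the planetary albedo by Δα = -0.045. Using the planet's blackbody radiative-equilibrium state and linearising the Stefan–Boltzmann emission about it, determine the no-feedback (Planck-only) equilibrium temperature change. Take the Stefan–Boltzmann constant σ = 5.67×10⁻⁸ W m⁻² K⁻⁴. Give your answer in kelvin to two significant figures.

3.4 kelvin

Reference equilibrium: T_e = [S(1−α)/(4σ)]^(1/4) = 231.7 K.
ΔF = −(S/4)Δα = −(845.0/4)×(-0.045) = 9.506 W m⁻².
Planck response: λ_P = 4σT_e³ = 4·5.67×10⁻⁸·(231.7)³ = 2.822 W m⁻²/K.
ΔT₀ = ΔF/λ_P = 9.506/2.822 = 3.37 K.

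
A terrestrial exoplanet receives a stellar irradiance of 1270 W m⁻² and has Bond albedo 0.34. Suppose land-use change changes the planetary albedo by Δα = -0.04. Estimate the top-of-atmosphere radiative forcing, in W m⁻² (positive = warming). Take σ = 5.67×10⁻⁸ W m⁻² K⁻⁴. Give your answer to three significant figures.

TOA radiative forcing: ΔF = −S·Δα/4 = −1270·(-0.04)/4 = 12.70 W m⁻².

12.7 W m⁻²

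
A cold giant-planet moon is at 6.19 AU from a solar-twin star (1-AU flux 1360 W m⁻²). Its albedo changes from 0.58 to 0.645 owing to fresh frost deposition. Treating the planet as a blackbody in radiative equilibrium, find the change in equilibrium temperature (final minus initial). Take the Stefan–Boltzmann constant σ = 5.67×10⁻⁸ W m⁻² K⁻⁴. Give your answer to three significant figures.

-3.71 K

Irradiance scales as 1/d², so S = 1360 W m⁻² × (1/6.19)² = 35.49 W m⁻².
Initial: T₁ = [S(1−0.58)/(4σ)]^(1/4) = 90.04 K.
After:  T₂ = [35.49·0.355/(4σ)]^(1/4) = 86.33 K.
Change: 86.33 − 90.04 = -3.706 K.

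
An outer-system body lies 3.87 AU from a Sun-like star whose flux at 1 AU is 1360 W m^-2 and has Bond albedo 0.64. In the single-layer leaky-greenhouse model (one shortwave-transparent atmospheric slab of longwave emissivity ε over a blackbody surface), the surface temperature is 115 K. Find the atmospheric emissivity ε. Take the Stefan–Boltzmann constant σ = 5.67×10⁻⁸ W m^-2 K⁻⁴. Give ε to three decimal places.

By the inverse-square law, S = 1360/3.87² = 90.81 W m^-2.
First, T_e = [90.81·(1−0.64)/(4σ)]^(1/4) = 109.6 K.
Inverting T_s⁴ = 2T_e⁴/(2−ε): (T_e/T_s)⁴ = 0.8241, so ε = 2(1 − 0.8241) = 0.3518.

0.352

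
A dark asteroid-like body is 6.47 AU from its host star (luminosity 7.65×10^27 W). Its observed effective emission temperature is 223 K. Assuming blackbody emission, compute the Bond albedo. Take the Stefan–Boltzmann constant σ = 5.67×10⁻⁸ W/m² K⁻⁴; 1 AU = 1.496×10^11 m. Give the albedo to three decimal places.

Orbital distance: d = 6.47 AU = 9.679×10^11 m.
Spreading L over a sphere of radius d: S = 7.65×10^27/(4π·9.68×10^11²) = 649.8 W/m².
Energy balance: S(1−α)/4 = σT⁴, so 1−α = 4σT⁴/S.
σT⁴ = 140.2 W/m², so 4σT⁴ = 560.9 W/m².
1−α = 560.9/649.8 = 0.8631, so α = 0.1369.

0.137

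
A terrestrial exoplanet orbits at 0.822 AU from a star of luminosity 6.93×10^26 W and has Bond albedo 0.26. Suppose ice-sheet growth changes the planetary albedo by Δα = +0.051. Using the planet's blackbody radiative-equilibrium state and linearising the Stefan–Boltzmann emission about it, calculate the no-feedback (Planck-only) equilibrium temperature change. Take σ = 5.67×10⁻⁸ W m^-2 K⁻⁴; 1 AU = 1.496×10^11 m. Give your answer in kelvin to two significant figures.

-5.7 K

d = 0.822 × 1.496×10^11 m = 1.230×10^11 m.
Spreading L over a sphere of radius d: S = 6.93×10^26/(4π·1.23×10^11²) = 3647 W m^-2.
The baseline emission temperature is T_e = 330.3 K.
The change in absorbed flux is Δ[S(1−α)/4] = −SΔα/4 = -46.50 W m^-2.
The Planck feedback parameter is 4σT_e³ = 8.171 W m^-2/K.
So ΔT₀ = -46.50/8.171 = -5.69 K.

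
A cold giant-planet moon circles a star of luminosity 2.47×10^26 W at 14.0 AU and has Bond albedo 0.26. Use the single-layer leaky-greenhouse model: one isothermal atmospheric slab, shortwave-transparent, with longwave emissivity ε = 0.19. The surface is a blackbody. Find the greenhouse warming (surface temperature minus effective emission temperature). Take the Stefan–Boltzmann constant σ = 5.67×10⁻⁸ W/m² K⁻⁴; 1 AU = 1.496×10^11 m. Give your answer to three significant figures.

Orbital distance: d = 14.0 AU = 2.094×10^12 m.
Spreading L over a sphere of radius d: S = 2.47×10^26/(4π·2.09×10^12²) = 4.481 W/m².
Effective emission temperature (TOA balance): σT_e⁴ = S(1−α)/4 = 0.8290 W/m² → T_e = 61.84 K.
The surface balance (absorbed SW + ε·downward IR = σT_s⁴) with T_a⁴ = T_s⁴/2 reduces to T_s = T_e·[2/(2−ε)]^¼ = 63.40 K.
The atmosphere warms the surface by 1.563 K.

1.56 K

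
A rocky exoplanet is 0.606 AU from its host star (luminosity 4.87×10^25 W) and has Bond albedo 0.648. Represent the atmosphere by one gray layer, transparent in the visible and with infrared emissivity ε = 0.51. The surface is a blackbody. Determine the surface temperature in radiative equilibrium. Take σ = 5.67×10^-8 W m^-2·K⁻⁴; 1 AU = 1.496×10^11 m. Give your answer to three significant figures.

Orbital distance: d = 0.606 AU = 9.066×10^10 m.
S = L/(4πd²) = 471.5 W m^-2.
Effective emission temperature (TOA balance): σT_e⁴ = S(1−α)/4 = 41.49 W m^-2 → T_e = 164.5 K.
The surface balance (absorbed SW + ε·downward IR = σT_s⁴) with T_a⁴ = T_s⁴/2 reduces to T_s = T_e·[2/(2−ε)]^¼ = 177.0 K.

177 kelvin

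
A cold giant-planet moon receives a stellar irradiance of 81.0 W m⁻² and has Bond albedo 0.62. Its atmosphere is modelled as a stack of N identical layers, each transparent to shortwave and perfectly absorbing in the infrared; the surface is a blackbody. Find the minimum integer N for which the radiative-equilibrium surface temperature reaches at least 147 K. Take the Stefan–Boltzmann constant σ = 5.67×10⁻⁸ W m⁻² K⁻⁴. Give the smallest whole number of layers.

3

OLR = S(1−α)/4 = 7.695 W m⁻²; the top layer radiates at T_e = 107.9 K.
T_s = (N+1)^(1/4)·T_e ≥ 147 K requires N+1 ≥ (T_s/T_e)⁴ = (147/107.9)⁴ = 3.441.
So N ≥ 2.441; the smallest integer is N = 3.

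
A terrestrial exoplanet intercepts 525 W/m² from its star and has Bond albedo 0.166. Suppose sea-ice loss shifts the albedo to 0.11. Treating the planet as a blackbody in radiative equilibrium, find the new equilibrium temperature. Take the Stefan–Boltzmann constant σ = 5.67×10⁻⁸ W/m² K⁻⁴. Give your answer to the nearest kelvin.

213 kelvin

With the new albedo, S(1−α₂)/4 = 116.8 W/m², so T₂ = 213.0 K.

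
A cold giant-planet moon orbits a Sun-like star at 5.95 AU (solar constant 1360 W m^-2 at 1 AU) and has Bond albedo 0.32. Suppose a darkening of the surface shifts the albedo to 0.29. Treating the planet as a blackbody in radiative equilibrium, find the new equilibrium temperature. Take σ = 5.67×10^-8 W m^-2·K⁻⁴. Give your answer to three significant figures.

105 K

By the inverse-square law, S = 1360/5.95² = 38.42 W m^-2.
With the new albedo, S(1−α₂)/4 = 6.819 W m^-2, so T₂ = 104.7 K.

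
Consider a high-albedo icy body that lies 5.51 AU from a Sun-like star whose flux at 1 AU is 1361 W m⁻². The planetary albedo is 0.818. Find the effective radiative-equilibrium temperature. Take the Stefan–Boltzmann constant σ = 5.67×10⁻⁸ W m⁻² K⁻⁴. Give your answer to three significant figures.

Flux at the orbit: S = 1361/(5.51)² = 44.83 W m⁻².
Absorbed flux (global mean): S(1−α)/4 = 44.83·0.182/4 = 2.040 W m⁻².
Balancing against σT⁴: T = (2.040/5.67×10⁻⁸)^(1/4) = 77.45 K.

77.4 K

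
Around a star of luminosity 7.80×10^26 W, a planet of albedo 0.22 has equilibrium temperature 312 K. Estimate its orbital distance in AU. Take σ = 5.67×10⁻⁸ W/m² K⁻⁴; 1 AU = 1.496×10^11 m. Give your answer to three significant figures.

Required flux: S = 4σT⁴/(1−α) = 2755 W/m².
Then d = [L/(4πS)]^(1/2) = 1.501×10^11 m, i.e. 1.003 AU.

1.00 AU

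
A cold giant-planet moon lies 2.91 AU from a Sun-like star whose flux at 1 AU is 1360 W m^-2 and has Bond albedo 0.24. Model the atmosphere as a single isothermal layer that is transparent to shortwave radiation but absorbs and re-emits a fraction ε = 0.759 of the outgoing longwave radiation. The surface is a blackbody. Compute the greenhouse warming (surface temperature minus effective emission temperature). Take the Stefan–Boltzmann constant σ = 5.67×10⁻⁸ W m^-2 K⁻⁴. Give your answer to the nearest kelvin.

19 kelvin

Flux at the orbit: S = 1360/(2.91)² = 160.6 W m^-2.
The planet radiates to space at T_e = [S(1−α)/(4σ)]^(1/4) = 152.3 K.
For a single slab of emissivity ε, T_s⁴ = 2T_e⁴/(2−ε); thus T_s = 152.3·(1.612)^(1/4) = 171.6 K.
Greenhouse warming: T_s − T_e = 19.30 K.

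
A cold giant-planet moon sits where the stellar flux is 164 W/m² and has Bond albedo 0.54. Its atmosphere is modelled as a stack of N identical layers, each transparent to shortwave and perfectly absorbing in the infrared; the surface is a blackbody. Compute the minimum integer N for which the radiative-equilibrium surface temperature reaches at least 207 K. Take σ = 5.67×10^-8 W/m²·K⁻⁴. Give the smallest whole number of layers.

5

OLR = S(1−α)/4 = 18.86 W/m²; the top layer radiates at T_e = 135.0 K.
Since T_s⁴ = (N+1)T_e⁴, we need N ≥ (T_s/T_e)⁴ − 1 = 4.520.
So N ≥ 4.520; the smallest integer is N = 5.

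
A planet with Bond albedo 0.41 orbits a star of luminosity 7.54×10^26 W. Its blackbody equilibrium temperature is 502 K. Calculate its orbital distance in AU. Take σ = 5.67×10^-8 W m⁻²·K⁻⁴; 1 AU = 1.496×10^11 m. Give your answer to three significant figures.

0.331 AU

The flux needed for this T is 4σT⁴/(1−0.41) = 24410 W m⁻².
Then d = [L/(4πS)]^(1/2) = 4.958×10^10 m, i.e. 0.3314 AU.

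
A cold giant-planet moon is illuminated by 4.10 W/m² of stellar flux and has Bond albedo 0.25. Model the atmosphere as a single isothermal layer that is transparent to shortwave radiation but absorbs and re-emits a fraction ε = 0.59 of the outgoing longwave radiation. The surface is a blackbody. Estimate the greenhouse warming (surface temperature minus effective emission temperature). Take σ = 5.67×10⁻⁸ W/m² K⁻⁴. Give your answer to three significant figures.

5.54 K

At the top of the atmosphere, σT_e⁴ = S(1−α)/4 = 0.7687 W/m², giving T_e = 60.68 K.
The surface balance (absorbed SW + ε·downward IR = σT_s⁴) with T_a⁴ = T_s⁴/2 reduces to T_s = T_e·[2/(2−ε)]^¼ = 66.22 K.
T_s − T_e = 66.22 − 60.68 = 5.541 K.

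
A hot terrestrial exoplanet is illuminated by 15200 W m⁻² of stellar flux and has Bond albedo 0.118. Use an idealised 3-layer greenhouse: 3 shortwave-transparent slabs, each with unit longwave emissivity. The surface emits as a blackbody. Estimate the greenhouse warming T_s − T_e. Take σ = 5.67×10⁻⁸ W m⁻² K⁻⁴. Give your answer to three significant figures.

204 kelvin

OLR = S(1−α)/4 = 3352 W m⁻²; the top layer radiates at T_e = 493.1 K.
T_s = (N+1)^(1/4)·T_e = 697.3 K.
Warming: T_s − T_e = 204.2 K.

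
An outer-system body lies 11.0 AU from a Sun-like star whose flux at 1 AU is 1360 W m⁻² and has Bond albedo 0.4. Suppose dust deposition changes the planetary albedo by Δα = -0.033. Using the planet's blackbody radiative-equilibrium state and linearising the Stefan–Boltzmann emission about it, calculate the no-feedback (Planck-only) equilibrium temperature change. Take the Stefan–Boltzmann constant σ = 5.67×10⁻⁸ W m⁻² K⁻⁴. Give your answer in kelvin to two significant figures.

1.0 kelvin

By the inverse-square law, S = 1360/11.0² = 11.24 W m⁻².
The baseline emission temperature is T_e = 73.84 K.
The change in absorbed flux is Δ[S(1−α)/4] = −SΔα/4 = 0.09273 W m⁻².
Planck response: λ_P = 4σT_e³ = 4·5.67×10⁻⁸·(73.84)³ = 0.09132 W m⁻²/K.
So ΔT₀ = 0.09273/0.09132 = 1.02 K.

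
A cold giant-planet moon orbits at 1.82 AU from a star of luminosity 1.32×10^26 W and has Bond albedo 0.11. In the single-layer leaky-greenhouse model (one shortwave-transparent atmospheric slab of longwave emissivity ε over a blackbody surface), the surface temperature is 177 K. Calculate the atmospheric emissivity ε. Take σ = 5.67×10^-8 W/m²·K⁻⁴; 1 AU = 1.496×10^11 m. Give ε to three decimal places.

0.867

d = 1.82 × 1.496×10^11 m = 2.723×10^11 m.
Spreading L over a sphere of radius d: S = 1.32×10^26/(4π·2.72×10^11²) = 141.7 W/m².
First, T_e = [141.7·(1−0.11)/(4σ)]^(1/4) = 153.6 K.
T_s⁴ = T_e⁴·2/(2−ε) → ε = 2 − 2(T_e/T_s)⁴ = 2 − 2·(153.6/177)⁴ = 0.8670.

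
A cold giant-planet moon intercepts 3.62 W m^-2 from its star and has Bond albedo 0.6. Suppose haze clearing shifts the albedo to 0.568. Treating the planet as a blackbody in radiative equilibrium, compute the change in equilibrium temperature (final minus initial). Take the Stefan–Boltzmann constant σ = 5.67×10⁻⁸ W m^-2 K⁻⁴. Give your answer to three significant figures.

0.977 K

Initial: T₁ = [S(1−0.6)/(4σ)]^(1/4) = 50.27 K.
After:  T₂ = [3.620·0.432/(4σ)]^(1/4) = 51.24 K.
ΔT = T₂ − T₁ = 0.9765 K.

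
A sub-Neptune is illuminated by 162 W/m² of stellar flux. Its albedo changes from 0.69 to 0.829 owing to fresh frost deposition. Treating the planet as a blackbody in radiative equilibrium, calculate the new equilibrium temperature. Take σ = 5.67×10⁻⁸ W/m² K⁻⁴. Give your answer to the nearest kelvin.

New equilibrium: T₂ = [(1−0.829)·162.0/(4σ)]^(1/4) = 105.1 K.

105 kelvin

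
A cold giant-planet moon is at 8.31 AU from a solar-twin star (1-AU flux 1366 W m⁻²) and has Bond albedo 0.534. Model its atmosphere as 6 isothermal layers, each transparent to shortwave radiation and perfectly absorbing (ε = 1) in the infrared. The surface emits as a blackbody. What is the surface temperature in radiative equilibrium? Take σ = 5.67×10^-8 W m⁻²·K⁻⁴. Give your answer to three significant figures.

Irradiance scales as 1/d², so S = 1366 W m⁻² × (1/8.31)² = 19.78 W m⁻².
OLR = S(1−α)/4 = 2.304 W m⁻²; the top layer radiates at T_e = 79.85 K.
Layer-by-layer balance gives σT_s⁴ = (N+1)σT_e⁴, so T_s = 7^¼·79.85 = 129.9 K.

130 K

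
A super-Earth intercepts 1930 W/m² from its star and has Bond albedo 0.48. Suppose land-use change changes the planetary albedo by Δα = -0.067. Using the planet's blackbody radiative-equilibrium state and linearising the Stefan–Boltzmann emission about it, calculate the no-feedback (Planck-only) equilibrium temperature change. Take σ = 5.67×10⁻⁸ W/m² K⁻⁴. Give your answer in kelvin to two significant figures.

Reference equilibrium: T_e = [S(1−α)/(4σ)]^(1/4) = 257.9 K.
The change in absorbed flux is Δ[S(1−α)/4] = −SΔα/4 = 32.33 W/m².
Planck response: λ_P = 4σT_e³ = 4·5.67×10⁻⁸·(257.9)³ = 3.891 W/m²/K.
Hence the no-feedback warming is ΔF/(4σT_e³) = 8.31 K.

8.3 K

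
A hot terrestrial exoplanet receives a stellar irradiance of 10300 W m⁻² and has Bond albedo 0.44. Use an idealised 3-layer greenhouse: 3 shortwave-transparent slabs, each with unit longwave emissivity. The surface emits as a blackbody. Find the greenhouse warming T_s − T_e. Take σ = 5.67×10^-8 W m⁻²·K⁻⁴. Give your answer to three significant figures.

165 K

The effective emission temperature is T_e = [S(1−α)/(4σ)]^¼ = 399.3 K.
T_s = (N+1)^(1/4)·T_e = 564.8 K.
Warming: T_s − T_e = 165.4 K.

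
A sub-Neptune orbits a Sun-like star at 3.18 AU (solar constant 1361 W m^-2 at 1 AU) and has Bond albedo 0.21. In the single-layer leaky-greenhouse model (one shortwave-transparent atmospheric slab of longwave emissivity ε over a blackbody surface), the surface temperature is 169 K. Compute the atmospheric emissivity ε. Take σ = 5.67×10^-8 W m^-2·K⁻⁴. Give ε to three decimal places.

0.851

Flux at the orbit: S = 1361/(3.18)² = 134.6 W m^-2.
First, T_e = [134.6·(1−0.21)/(4σ)]^(1/4) = 147.1 K.
T_s⁴ = T_e⁴·2/(2−ε) → ε = 2 − 2(T_e/T_s)⁴ = 2 − 2·(147.1/169)⁴ = 0.8506.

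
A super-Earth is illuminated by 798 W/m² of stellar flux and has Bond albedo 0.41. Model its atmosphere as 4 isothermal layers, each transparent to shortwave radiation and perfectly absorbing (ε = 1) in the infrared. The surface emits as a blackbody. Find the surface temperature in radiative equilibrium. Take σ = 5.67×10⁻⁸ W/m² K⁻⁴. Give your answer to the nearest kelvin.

OLR = S(1−α)/4 = 117.7 W/m²; the top layer radiates at T_e = 213.5 K.
With N = 4 opaque layers, T_s = (N+1)^(1/4)·T_e = 5^(1/4)·213.5 = 319.2 K.

319 K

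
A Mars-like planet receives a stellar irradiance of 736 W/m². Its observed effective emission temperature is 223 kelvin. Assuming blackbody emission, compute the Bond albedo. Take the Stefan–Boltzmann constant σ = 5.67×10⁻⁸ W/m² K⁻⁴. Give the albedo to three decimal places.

From σT⁴ = S(1−α)/4 we invert for α: 1−α = 4σT⁴/S.
σT⁴ = 140.2 W/m², so 4σT⁴ = 560.9 W/m².
1−α = 560.9/736.0 = 0.7621, so α = 0.2379.

0.238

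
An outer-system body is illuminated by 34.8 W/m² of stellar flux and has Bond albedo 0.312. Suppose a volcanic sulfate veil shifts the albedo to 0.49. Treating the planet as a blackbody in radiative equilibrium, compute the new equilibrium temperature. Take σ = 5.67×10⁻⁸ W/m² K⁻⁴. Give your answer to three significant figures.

94.1 K

T₂ = [S(1−α₂)/(4σ)]^(1/4) = [34.80·0.51/(4σ)]^(1/4) = 94.05 K.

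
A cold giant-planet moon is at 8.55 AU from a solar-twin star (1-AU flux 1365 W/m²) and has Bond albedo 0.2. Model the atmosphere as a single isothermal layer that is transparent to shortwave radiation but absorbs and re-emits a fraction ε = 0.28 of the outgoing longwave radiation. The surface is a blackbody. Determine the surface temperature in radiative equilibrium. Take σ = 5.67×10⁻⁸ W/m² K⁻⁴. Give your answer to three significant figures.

93.5 K

By the inverse-square law, S = 1365/8.55² = 18.67 W/m².
The planet radiates to space at T_e = [S(1−α)/(4σ)]^(1/4) = 90.09 K.
The surface balance (absorbed SW + ε·downward IR = σT_s⁴) with T_a⁴ = T_s⁴/2 reduces to T_s = T_e·[2/(2−ε)]^¼ = 93.55 K.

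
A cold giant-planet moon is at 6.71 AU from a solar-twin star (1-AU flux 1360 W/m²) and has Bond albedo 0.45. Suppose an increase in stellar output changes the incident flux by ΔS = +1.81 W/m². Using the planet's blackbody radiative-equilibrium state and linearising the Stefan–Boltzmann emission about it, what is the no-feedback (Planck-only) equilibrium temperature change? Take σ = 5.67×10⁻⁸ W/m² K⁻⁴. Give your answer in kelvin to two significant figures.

By the inverse-square law, S = 1360/6.71² = 30.21 W/m².
The baseline emission temperature is T_e = 92.51 K.
Only a fraction (1−α) is absorbed and it's spread over 4πR², so ΔF = (1−α)ΔS/4 = 0.2489 W/m².
Linearising σT⁴ gives d(σT⁴)/dT = 4σT_e³ = 0.1796 W/m² per K.
Hence the no-feedback warming is ΔF/(4σT_e³) = 1.39 K.

1.4 K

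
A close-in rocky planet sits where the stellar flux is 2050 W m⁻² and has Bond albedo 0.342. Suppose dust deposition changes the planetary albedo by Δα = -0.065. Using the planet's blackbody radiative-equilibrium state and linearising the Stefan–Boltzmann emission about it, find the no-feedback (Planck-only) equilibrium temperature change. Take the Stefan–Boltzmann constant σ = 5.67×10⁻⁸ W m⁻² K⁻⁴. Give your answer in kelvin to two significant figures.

6.9 K

Unperturbed T_e = [2050·(1−0.342)/(4σ)]^¼ = 277.7 K.
The change in absorbed flux is Δ[S(1−α)/4] = −SΔα/4 = 33.31 W m⁻².
Planck response: λ_P = 4σT_e³ = 4·5.67×10⁻⁸·(277.7)³ = 4.857 W m⁻²/K.
Hence the no-feedback warming is ΔF/(4σT_e³) = 6.86 K.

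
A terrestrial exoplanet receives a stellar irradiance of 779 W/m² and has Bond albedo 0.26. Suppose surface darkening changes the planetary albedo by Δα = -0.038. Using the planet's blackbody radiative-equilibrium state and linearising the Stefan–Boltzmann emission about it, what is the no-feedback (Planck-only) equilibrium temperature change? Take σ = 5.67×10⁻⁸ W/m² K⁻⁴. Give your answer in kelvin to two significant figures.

2.9 kelvin

The baseline emission temperature is T_e = 224.5 K.
ΔF = −(S/4)Δα = −(779.0/4)×(-0.038) = 7.401 W/m².
The Planck feedback parameter is 4σT_e³ = 2.567 W/m²/K.
ΔT₀ = ΔF/λ_P = 7.401/2.567 = 2.88 K.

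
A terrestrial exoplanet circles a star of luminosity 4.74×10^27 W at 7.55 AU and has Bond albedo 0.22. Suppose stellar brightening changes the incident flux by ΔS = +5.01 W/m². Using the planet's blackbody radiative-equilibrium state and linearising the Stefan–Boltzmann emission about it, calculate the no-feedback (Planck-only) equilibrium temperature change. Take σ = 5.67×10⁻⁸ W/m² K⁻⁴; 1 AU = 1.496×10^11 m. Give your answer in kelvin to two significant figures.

0.76 kelvin

d = 7.55 × 1.496×10^11 m = 1.129×10^12 m.
Flux at the orbit: S = L/(4πd²) = 4.74×10^27/(4π·(1.13×10^12)²) = 295.7 W/m².
The baseline emission temperature is T_e = 178.6 K.
ΔF = Δ[S(1−α)]/4 = (1−0.22)·+5.01/4 = 0.9769 W/m².
Linearising σT⁴ gives d(σT⁴)/dT = 4σT_e³ = 1.291 W/m² per K.
So ΔT₀ = 0.9769/1.291 = 0.756 K.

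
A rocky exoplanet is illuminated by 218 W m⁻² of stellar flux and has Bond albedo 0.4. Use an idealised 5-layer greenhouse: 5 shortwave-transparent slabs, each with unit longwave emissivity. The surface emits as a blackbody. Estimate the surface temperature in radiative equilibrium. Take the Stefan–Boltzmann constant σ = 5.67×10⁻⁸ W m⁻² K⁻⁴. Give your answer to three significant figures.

243 kelvin

OLR = S(1−α)/4 = 32.70 W m⁻²; the top layer radiates at T_e = 155.0 K.
Layer-by-layer balance gives σT_s⁴ = (N+1)σT_e⁴, so T_s = 6^¼·155.0 = 242.5 K.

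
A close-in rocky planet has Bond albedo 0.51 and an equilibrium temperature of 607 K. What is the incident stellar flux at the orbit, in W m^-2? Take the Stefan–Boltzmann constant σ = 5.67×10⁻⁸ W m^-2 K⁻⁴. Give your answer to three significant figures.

62800 W m^-2

From S(1−α)/4 = σT⁴: S = 4σT⁴/(1−α).
σT⁴ = 5.67×10⁻⁸·(607)⁴ = 7697 W m^-2.
S = 4·7697/0.49 = 62840 W m^-2.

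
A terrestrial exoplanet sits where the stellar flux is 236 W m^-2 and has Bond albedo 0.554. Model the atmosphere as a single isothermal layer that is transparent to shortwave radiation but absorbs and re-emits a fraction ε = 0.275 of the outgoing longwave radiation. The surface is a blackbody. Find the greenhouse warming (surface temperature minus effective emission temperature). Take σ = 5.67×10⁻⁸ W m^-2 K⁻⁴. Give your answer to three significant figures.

Effective emission temperature (TOA balance): σT_e⁴ = S(1−α)/4 = 26.31 W m^-2 → T_e = 146.8 K.
Surface balance with a leaky layer gives σT_s⁴ = σT_e⁴·2/(2−ε), so T_s = T_e·[2/(2−0.275)]^(1/4) = 152.3 K.
T_s − T_e = 152.3 − 146.8 = 5.529 K.

5.53 K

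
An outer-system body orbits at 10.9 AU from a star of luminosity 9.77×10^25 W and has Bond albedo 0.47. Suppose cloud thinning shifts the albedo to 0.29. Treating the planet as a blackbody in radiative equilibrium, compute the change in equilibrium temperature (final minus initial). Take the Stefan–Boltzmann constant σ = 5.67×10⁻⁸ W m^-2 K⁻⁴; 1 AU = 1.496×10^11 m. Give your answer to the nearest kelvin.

4 kelvin

d = 10.9 × 1.496×10^11 m = 1.631×10^12 m.
Flux at the orbit: S = L/(4πd²) = 9.77×10^25/(4π·(1.63×10^12)²) = 2.924 W m^-2.
With α = 0.47, T₁ = 51.13 K.
Final:   T₂ = [S(1−0.29)/(4σ)]^(1/4) = 55.00 K.
ΔT = T₂ − T₁ = 3.877 K.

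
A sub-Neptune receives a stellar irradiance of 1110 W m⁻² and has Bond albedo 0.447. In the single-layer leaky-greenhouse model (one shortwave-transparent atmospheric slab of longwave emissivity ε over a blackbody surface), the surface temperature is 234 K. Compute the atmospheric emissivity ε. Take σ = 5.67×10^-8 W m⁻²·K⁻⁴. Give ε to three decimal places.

TOA balance gives T_e = 228.1 K.
Inverting T_s⁴ = 2T_e⁴/(2−ε): (T_e/T_s)⁴ = 0.9027, so ε = 2(1 − 0.9027) = 0.1946.

0.195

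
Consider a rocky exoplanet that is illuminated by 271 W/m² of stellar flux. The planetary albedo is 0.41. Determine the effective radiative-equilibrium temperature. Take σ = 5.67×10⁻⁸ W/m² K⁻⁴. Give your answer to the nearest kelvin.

Absorbed flux (global mean): S(1−α)/4 = 271.0·0.59/4 = 39.97 W/m².
Set σT⁴ = 39.97 → T = (39.97/σ)^(1/4) = 162.9 K.

163 K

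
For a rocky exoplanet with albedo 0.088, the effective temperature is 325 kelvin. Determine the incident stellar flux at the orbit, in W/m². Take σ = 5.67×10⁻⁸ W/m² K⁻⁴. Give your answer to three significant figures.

From S(1−α)/4 = σT⁴: S = 4σT⁴/(1−α).
The emitted flux is σT⁴ = 632.6 W/m².
S = 4·632.6/0.912 = 2774 W/m².

2770 W/m²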